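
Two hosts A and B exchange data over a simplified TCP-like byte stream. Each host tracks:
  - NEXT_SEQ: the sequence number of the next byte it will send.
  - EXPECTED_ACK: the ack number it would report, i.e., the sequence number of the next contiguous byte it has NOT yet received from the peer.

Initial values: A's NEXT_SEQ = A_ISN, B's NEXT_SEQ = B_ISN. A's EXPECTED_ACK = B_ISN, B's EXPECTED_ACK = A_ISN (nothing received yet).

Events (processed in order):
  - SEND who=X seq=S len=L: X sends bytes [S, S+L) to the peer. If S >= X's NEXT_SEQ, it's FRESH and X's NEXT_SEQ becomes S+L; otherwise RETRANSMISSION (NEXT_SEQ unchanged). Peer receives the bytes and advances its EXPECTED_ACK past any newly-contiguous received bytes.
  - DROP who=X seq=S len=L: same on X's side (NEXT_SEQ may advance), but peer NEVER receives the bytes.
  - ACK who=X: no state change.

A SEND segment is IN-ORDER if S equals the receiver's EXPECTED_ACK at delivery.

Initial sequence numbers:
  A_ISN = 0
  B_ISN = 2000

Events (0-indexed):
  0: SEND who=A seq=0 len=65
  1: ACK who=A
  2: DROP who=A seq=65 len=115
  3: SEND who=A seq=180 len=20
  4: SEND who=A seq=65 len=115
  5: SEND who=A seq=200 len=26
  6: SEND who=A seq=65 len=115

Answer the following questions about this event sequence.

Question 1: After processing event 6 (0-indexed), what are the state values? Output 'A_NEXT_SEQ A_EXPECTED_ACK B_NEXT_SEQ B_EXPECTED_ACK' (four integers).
After event 0: A_seq=65 A_ack=2000 B_seq=2000 B_ack=65
After event 1: A_seq=65 A_ack=2000 B_seq=2000 B_ack=65
After event 2: A_seq=180 A_ack=2000 B_seq=2000 B_ack=65
After event 3: A_seq=200 A_ack=2000 B_seq=2000 B_ack=65
After event 4: A_seq=200 A_ack=2000 B_seq=2000 B_ack=200
After event 5: A_seq=226 A_ack=2000 B_seq=2000 B_ack=226
After event 6: A_seq=226 A_ack=2000 B_seq=2000 B_ack=226

226 2000 2000 226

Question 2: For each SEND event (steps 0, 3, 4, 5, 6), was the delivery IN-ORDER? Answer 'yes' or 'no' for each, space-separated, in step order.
Step 0: SEND seq=0 -> in-order
Step 3: SEND seq=180 -> out-of-order
Step 4: SEND seq=65 -> in-order
Step 5: SEND seq=200 -> in-order
Step 6: SEND seq=65 -> out-of-order

Answer: yes no yes yes no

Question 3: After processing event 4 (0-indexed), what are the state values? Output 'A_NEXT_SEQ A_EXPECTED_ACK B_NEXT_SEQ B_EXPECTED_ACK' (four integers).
After event 0: A_seq=65 A_ack=2000 B_seq=2000 B_ack=65
After event 1: A_seq=65 A_ack=2000 B_seq=2000 B_ack=65
After event 2: A_seq=180 A_ack=2000 B_seq=2000 B_ack=65
After event 3: A_seq=200 A_ack=2000 B_seq=2000 B_ack=65
After event 4: A_seq=200 A_ack=2000 B_seq=2000 B_ack=200

200 2000 2000 200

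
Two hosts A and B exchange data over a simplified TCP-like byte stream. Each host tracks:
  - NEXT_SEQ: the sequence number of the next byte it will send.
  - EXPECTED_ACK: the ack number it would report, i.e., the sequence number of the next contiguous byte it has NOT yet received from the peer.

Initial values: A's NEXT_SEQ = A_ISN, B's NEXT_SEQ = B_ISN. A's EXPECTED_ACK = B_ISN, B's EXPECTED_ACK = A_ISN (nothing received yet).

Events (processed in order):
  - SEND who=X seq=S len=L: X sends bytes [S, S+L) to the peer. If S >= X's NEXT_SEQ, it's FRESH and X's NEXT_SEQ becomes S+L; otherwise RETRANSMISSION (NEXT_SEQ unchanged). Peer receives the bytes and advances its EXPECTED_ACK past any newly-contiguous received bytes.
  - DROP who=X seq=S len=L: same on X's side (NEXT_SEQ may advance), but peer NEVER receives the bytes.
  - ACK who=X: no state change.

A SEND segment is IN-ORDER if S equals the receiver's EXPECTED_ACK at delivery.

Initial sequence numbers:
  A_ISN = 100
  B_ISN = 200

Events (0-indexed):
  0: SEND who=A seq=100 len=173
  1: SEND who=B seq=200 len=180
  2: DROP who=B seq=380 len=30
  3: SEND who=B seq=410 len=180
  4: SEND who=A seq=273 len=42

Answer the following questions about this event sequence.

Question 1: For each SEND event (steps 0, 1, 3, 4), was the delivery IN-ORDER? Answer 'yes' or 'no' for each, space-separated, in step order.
Step 0: SEND seq=100 -> in-order
Step 1: SEND seq=200 -> in-order
Step 3: SEND seq=410 -> out-of-order
Step 4: SEND seq=273 -> in-order

Answer: yes yes no yes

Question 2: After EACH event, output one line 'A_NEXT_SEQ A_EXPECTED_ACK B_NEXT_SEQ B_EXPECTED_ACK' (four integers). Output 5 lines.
273 200 200 273
273 380 380 273
273 380 410 273
273 380 590 273
315 380 590 315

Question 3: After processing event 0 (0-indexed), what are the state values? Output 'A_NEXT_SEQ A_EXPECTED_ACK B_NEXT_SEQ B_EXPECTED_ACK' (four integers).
After event 0: A_seq=273 A_ack=200 B_seq=200 B_ack=273

273 200 200 273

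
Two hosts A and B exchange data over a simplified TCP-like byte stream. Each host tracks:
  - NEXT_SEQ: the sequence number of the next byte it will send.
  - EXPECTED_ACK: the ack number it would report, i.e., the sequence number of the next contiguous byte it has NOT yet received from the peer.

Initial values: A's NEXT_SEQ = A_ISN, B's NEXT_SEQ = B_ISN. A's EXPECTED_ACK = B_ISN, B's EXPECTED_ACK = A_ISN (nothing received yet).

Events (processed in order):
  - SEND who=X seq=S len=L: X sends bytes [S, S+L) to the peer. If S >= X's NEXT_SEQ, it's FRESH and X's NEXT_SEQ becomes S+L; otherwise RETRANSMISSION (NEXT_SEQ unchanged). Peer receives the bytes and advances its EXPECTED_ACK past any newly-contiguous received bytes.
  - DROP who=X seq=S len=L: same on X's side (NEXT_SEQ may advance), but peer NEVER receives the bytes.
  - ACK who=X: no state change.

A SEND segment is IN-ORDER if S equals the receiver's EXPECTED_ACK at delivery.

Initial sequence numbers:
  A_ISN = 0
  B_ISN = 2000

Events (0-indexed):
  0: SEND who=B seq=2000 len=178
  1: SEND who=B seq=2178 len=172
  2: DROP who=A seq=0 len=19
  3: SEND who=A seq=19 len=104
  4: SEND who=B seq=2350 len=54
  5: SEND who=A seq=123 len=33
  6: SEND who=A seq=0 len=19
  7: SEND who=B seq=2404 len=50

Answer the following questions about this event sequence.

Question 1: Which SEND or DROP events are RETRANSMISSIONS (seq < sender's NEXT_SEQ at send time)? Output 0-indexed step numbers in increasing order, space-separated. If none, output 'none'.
Answer: 6

Derivation:
Step 0: SEND seq=2000 -> fresh
Step 1: SEND seq=2178 -> fresh
Step 2: DROP seq=0 -> fresh
Step 3: SEND seq=19 -> fresh
Step 4: SEND seq=2350 -> fresh
Step 5: SEND seq=123 -> fresh
Step 6: SEND seq=0 -> retransmit
Step 7: SEND seq=2404 -> fresh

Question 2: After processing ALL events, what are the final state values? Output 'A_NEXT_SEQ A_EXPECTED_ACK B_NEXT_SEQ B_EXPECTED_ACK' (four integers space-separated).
After event 0: A_seq=0 A_ack=2178 B_seq=2178 B_ack=0
After event 1: A_seq=0 A_ack=2350 B_seq=2350 B_ack=0
After event 2: A_seq=19 A_ack=2350 B_seq=2350 B_ack=0
After event 3: A_seq=123 A_ack=2350 B_seq=2350 B_ack=0
After event 4: A_seq=123 A_ack=2404 B_seq=2404 B_ack=0
After event 5: A_seq=156 A_ack=2404 B_seq=2404 B_ack=0
After event 6: A_seq=156 A_ack=2404 B_seq=2404 B_ack=156
After event 7: A_seq=156 A_ack=2454 B_seq=2454 B_ack=156

Answer: 156 2454 2454 156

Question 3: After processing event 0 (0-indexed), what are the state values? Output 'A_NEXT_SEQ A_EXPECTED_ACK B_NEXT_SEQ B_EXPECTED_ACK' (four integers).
After event 0: A_seq=0 A_ack=2178 B_seq=2178 B_ack=0

0 2178 2178 0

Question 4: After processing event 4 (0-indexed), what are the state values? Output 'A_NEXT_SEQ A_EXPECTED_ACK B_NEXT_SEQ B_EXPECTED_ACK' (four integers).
After event 0: A_seq=0 A_ack=2178 B_seq=2178 B_ack=0
After event 1: A_seq=0 A_ack=2350 B_seq=2350 B_ack=0
After event 2: A_seq=19 A_ack=2350 B_seq=2350 B_ack=0
After event 3: A_seq=123 A_ack=2350 B_seq=2350 B_ack=0
After event 4: A_seq=123 A_ack=2404 B_seq=2404 B_ack=0

123 2404 2404 0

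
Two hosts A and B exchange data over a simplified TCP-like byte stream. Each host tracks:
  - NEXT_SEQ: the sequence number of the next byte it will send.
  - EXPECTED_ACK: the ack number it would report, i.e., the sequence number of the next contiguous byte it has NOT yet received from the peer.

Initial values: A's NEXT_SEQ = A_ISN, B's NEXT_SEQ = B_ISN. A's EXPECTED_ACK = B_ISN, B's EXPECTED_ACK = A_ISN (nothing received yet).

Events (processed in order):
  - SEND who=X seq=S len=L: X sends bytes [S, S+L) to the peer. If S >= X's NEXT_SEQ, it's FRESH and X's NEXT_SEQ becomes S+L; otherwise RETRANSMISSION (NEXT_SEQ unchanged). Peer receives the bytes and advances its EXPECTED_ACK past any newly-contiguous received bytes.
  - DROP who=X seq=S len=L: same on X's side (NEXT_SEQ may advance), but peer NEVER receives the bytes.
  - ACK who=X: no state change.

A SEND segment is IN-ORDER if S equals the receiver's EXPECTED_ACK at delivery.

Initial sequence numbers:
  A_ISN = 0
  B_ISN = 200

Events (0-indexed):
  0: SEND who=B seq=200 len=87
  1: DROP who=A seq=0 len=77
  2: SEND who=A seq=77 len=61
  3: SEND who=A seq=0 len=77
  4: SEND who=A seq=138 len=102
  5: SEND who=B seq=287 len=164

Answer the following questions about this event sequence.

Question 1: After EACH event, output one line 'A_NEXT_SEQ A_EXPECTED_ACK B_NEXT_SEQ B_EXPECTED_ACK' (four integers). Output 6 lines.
0 287 287 0
77 287 287 0
138 287 287 0
138 287 287 138
240 287 287 240
240 451 451 240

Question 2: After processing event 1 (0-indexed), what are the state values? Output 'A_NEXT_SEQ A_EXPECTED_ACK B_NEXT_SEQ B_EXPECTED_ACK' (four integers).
After event 0: A_seq=0 A_ack=287 B_seq=287 B_ack=0
After event 1: A_seq=77 A_ack=287 B_seq=287 B_ack=0

77 287 287 0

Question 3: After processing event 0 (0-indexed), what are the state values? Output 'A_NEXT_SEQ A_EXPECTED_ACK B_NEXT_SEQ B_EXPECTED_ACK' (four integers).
After event 0: A_seq=0 A_ack=287 B_seq=287 B_ack=0

0 287 287 0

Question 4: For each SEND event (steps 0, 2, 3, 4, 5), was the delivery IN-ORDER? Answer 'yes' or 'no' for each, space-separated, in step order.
Step 0: SEND seq=200 -> in-order
Step 2: SEND seq=77 -> out-of-order
Step 3: SEND seq=0 -> in-order
Step 4: SEND seq=138 -> in-order
Step 5: SEND seq=287 -> in-order

Answer: yes no yes yes yes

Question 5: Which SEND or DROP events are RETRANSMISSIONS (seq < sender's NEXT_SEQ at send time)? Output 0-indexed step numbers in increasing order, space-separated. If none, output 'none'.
Answer: 3

Derivation:
Step 0: SEND seq=200 -> fresh
Step 1: DROP seq=0 -> fresh
Step 2: SEND seq=77 -> fresh
Step 3: SEND seq=0 -> retransmit
Step 4: SEND seq=138 -> fresh
Step 5: SEND seq=287 -> fresh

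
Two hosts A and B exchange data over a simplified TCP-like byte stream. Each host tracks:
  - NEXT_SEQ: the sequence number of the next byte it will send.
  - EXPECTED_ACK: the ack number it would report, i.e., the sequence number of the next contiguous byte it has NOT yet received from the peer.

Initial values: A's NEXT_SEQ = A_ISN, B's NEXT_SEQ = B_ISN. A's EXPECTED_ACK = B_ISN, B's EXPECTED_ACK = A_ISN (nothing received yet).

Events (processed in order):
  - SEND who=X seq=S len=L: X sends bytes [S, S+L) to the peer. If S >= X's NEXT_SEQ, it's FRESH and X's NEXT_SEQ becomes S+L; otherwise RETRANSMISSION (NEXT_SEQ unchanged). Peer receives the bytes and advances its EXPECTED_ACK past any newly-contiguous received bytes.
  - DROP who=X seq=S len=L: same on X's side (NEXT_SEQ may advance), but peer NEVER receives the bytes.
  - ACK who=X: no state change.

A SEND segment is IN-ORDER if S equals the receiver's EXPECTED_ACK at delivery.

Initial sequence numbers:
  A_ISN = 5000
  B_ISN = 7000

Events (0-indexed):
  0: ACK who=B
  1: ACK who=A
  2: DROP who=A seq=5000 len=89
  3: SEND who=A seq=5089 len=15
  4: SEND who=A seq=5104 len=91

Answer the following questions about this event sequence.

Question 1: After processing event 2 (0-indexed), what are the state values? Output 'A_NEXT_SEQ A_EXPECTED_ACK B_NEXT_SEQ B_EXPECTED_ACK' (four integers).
After event 0: A_seq=5000 A_ack=7000 B_seq=7000 B_ack=5000
After event 1: A_seq=5000 A_ack=7000 B_seq=7000 B_ack=5000
After event 2: A_seq=5089 A_ack=7000 B_seq=7000 B_ack=5000

5089 7000 7000 5000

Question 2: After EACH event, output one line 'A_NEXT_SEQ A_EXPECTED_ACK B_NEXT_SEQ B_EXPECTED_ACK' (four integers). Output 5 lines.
5000 7000 7000 5000
5000 7000 7000 5000
5089 7000 7000 5000
5104 7000 7000 5000
5195 7000 7000 5000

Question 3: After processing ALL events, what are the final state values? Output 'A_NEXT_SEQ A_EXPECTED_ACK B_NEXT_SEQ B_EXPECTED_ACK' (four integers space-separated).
Answer: 5195 7000 7000 5000

Derivation:
After event 0: A_seq=5000 A_ack=7000 B_seq=7000 B_ack=5000
After event 1: A_seq=5000 A_ack=7000 B_seq=7000 B_ack=5000
After event 2: A_seq=5089 A_ack=7000 B_seq=7000 B_ack=5000
After event 3: A_seq=5104 A_ack=7000 B_seq=7000 B_ack=5000
After event 4: A_seq=5195 A_ack=7000 B_seq=7000 B_ack=5000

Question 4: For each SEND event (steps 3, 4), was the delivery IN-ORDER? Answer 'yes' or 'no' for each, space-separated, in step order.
Answer: no no

Derivation:
Step 3: SEND seq=5089 -> out-of-order
Step 4: SEND seq=5104 -> out-of-order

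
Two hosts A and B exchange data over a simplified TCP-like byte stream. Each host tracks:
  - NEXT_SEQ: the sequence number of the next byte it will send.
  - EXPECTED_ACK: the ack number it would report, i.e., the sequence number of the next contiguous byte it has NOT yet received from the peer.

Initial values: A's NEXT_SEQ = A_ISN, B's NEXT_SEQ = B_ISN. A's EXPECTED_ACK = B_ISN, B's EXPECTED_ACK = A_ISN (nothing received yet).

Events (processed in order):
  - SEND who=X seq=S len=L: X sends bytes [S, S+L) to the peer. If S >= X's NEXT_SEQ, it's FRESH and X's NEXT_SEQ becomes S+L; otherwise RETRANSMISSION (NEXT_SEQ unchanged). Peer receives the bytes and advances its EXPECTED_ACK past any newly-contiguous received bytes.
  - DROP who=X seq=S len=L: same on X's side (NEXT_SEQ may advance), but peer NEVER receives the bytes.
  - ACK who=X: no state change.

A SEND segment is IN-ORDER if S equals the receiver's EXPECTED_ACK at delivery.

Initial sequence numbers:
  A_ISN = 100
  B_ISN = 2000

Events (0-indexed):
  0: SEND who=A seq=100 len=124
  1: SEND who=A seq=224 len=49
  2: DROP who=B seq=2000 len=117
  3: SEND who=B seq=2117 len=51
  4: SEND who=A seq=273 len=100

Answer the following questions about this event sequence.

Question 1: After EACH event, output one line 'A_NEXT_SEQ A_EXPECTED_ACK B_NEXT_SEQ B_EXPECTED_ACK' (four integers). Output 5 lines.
224 2000 2000 224
273 2000 2000 273
273 2000 2117 273
273 2000 2168 273
373 2000 2168 373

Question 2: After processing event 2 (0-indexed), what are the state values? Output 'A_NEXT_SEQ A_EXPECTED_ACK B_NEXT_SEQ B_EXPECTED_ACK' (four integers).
After event 0: A_seq=224 A_ack=2000 B_seq=2000 B_ack=224
After event 1: A_seq=273 A_ack=2000 B_seq=2000 B_ack=273
After event 2: A_seq=273 A_ack=2000 B_seq=2117 B_ack=273

273 2000 2117 273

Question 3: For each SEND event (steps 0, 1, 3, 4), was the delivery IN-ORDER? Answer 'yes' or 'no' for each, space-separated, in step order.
Answer: yes yes no yes

Derivation:
Step 0: SEND seq=100 -> in-order
Step 1: SEND seq=224 -> in-order
Step 3: SEND seq=2117 -> out-of-order
Step 4: SEND seq=273 -> in-order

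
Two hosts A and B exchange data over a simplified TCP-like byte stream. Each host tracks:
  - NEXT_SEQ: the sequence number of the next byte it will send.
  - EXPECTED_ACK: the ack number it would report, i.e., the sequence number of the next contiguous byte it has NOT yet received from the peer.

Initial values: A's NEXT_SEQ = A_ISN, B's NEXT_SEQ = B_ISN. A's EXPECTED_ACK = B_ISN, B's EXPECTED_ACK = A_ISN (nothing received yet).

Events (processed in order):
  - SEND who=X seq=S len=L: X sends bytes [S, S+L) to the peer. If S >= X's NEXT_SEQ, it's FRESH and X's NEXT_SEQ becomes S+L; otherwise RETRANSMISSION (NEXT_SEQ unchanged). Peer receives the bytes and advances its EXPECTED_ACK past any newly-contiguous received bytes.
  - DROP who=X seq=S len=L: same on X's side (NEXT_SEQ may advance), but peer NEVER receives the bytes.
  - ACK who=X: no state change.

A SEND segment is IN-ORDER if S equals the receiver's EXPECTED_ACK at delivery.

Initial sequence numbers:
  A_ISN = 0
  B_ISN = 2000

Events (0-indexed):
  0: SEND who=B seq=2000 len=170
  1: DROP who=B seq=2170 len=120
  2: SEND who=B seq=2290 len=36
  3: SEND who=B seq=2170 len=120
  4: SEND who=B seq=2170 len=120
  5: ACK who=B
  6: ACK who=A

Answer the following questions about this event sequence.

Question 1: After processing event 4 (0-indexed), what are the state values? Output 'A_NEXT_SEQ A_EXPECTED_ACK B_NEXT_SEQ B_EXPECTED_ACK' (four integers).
After event 0: A_seq=0 A_ack=2170 B_seq=2170 B_ack=0
After event 1: A_seq=0 A_ack=2170 B_seq=2290 B_ack=0
After event 2: A_seq=0 A_ack=2170 B_seq=2326 B_ack=0
After event 3: A_seq=0 A_ack=2326 B_seq=2326 B_ack=0
After event 4: A_seq=0 A_ack=2326 B_seq=2326 B_ack=0

0 2326 2326 0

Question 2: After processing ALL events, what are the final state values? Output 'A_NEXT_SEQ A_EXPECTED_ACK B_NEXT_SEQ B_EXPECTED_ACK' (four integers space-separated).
Answer: 0 2326 2326 0

Derivation:
After event 0: A_seq=0 A_ack=2170 B_seq=2170 B_ack=0
After event 1: A_seq=0 A_ack=2170 B_seq=2290 B_ack=0
After event 2: A_seq=0 A_ack=2170 B_seq=2326 B_ack=0
After event 3: A_seq=0 A_ack=2326 B_seq=2326 B_ack=0
After event 4: A_seq=0 A_ack=2326 B_seq=2326 B_ack=0
After event 5: A_seq=0 A_ack=2326 B_seq=2326 B_ack=0
After event 6: A_seq=0 A_ack=2326 B_seq=2326 B_ack=0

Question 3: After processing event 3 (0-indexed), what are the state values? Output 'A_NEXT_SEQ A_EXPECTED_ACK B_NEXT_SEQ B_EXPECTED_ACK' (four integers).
After event 0: A_seq=0 A_ack=2170 B_seq=2170 B_ack=0
After event 1: A_seq=0 A_ack=2170 B_seq=2290 B_ack=0
After event 2: A_seq=0 A_ack=2170 B_seq=2326 B_ack=0
After event 3: A_seq=0 A_ack=2326 B_seq=2326 B_ack=0

0 2326 2326 0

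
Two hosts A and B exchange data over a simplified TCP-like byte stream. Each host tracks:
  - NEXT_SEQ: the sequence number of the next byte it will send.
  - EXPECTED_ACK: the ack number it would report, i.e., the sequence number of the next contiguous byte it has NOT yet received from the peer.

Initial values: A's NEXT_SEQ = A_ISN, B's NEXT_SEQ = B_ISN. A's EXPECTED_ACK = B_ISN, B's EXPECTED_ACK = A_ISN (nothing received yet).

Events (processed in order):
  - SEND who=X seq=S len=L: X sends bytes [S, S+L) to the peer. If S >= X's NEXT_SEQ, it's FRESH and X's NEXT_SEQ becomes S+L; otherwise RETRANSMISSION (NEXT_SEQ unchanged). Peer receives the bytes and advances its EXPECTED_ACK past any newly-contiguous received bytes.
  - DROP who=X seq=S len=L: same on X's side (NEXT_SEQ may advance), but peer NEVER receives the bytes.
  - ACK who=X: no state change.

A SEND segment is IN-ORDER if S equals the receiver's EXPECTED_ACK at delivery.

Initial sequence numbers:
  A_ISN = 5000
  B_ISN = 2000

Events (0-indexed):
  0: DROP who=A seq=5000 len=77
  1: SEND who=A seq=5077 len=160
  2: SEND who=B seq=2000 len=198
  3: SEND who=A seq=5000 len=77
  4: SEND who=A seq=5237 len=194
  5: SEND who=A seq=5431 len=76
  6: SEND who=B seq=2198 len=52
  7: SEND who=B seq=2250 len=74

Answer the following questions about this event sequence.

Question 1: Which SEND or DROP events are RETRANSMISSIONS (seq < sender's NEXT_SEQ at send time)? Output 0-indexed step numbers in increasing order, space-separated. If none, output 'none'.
Answer: 3

Derivation:
Step 0: DROP seq=5000 -> fresh
Step 1: SEND seq=5077 -> fresh
Step 2: SEND seq=2000 -> fresh
Step 3: SEND seq=5000 -> retransmit
Step 4: SEND seq=5237 -> fresh
Step 5: SEND seq=5431 -> fresh
Step 6: SEND seq=2198 -> fresh
Step 7: SEND seq=2250 -> fresh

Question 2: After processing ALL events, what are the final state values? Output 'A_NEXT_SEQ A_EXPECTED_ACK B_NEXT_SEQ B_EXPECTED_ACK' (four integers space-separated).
After event 0: A_seq=5077 A_ack=2000 B_seq=2000 B_ack=5000
After event 1: A_seq=5237 A_ack=2000 B_seq=2000 B_ack=5000
After event 2: A_seq=5237 A_ack=2198 B_seq=2198 B_ack=5000
After event 3: A_seq=5237 A_ack=2198 B_seq=2198 B_ack=5237
After event 4: A_seq=5431 A_ack=2198 B_seq=2198 B_ack=5431
After event 5: A_seq=5507 A_ack=2198 B_seq=2198 B_ack=5507
After event 6: A_seq=5507 A_ack=2250 B_seq=2250 B_ack=5507
After event 7: A_seq=5507 A_ack=2324 B_seq=2324 B_ack=5507

Answer: 5507 2324 2324 5507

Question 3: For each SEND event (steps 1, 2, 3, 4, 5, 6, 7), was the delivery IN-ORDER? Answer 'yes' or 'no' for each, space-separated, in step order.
Step 1: SEND seq=5077 -> out-of-order
Step 2: SEND seq=2000 -> in-order
Step 3: SEND seq=5000 -> in-order
Step 4: SEND seq=5237 -> in-order
Step 5: SEND seq=5431 -> in-order
Step 6: SEND seq=2198 -> in-order
Step 7: SEND seq=2250 -> in-order

Answer: no yes yes yes yes yes yes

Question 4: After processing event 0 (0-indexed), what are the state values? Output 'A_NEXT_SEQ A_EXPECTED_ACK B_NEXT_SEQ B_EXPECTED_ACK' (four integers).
After event 0: A_seq=5077 A_ack=2000 B_seq=2000 B_ack=5000

5077 2000 2000 5000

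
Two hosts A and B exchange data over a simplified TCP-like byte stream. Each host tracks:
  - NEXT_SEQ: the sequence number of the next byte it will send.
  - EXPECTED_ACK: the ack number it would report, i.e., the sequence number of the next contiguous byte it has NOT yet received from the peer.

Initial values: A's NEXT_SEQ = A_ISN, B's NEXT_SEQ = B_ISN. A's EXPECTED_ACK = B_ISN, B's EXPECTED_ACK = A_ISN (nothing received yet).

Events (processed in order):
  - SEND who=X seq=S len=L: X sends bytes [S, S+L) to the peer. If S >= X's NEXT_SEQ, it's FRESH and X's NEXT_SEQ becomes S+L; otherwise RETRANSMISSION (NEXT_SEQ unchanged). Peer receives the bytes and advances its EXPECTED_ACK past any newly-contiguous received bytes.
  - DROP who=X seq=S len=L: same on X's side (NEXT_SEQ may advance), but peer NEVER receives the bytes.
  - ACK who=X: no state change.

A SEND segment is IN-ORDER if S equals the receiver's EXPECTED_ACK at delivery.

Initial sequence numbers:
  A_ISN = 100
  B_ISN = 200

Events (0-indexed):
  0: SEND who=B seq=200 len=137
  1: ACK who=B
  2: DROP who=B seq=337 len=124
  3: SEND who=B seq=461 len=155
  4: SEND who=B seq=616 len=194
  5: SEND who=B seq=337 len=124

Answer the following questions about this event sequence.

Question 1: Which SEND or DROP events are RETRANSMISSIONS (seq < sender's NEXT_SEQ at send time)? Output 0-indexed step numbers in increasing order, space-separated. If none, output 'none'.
Step 0: SEND seq=200 -> fresh
Step 2: DROP seq=337 -> fresh
Step 3: SEND seq=461 -> fresh
Step 4: SEND seq=616 -> fresh
Step 5: SEND seq=337 -> retransmit

Answer: 5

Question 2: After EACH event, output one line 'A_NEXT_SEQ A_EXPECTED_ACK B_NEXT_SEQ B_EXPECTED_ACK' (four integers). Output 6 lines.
100 337 337 100
100 337 337 100
100 337 461 100
100 337 616 100
100 337 810 100
100 810 810 100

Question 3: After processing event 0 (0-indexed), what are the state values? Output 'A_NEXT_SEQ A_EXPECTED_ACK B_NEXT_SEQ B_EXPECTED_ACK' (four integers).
After event 0: A_seq=100 A_ack=337 B_seq=337 B_ack=100

100 337 337 100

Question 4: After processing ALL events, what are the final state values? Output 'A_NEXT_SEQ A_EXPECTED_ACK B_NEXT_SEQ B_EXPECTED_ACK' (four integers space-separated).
After event 0: A_seq=100 A_ack=337 B_seq=337 B_ack=100
After event 1: A_seq=100 A_ack=337 B_seq=337 B_ack=100
After event 2: A_seq=100 A_ack=337 B_seq=461 B_ack=100
After event 3: A_seq=100 A_ack=337 B_seq=616 B_ack=100
After event 4: A_seq=100 A_ack=337 B_seq=810 B_ack=100
After event 5: A_seq=100 A_ack=810 B_seq=810 B_ack=100

Answer: 100 810 810 100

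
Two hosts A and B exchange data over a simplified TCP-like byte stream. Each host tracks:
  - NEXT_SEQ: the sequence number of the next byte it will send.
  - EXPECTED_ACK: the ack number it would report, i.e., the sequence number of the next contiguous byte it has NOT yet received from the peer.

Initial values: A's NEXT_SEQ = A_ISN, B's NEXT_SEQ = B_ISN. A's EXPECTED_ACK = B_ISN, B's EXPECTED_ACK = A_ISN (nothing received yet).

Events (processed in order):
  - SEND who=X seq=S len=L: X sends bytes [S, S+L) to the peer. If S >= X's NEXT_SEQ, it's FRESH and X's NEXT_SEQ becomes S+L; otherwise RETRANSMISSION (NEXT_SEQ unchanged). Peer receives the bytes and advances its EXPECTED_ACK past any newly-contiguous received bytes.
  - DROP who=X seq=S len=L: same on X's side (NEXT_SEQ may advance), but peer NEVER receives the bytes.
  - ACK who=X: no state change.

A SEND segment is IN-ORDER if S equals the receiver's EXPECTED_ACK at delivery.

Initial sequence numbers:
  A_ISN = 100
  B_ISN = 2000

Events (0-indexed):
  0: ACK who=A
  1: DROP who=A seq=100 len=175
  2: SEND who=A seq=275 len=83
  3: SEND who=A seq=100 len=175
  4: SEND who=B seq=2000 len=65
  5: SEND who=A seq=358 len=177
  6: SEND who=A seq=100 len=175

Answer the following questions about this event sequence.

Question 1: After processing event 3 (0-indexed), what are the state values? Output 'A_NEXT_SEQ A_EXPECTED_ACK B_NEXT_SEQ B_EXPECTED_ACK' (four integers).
After event 0: A_seq=100 A_ack=2000 B_seq=2000 B_ack=100
After event 1: A_seq=275 A_ack=2000 B_seq=2000 B_ack=100
After event 2: A_seq=358 A_ack=2000 B_seq=2000 B_ack=100
After event 3: A_seq=358 A_ack=2000 B_seq=2000 B_ack=358

358 2000 2000 358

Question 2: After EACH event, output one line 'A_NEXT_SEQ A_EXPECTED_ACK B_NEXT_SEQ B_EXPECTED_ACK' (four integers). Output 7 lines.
100 2000 2000 100
275 2000 2000 100
358 2000 2000 100
358 2000 2000 358
358 2065 2065 358
535 2065 2065 535
535 2065 2065 535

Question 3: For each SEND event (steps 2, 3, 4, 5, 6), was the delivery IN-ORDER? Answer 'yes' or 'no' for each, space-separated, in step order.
Step 2: SEND seq=275 -> out-of-order
Step 3: SEND seq=100 -> in-order
Step 4: SEND seq=2000 -> in-order
Step 5: SEND seq=358 -> in-order
Step 6: SEND seq=100 -> out-of-order

Answer: no yes yes yes no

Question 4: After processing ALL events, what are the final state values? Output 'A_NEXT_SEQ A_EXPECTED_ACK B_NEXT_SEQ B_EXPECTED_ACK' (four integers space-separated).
Answer: 535 2065 2065 535

Derivation:
After event 0: A_seq=100 A_ack=2000 B_seq=2000 B_ack=100
After event 1: A_seq=275 A_ack=2000 B_seq=2000 B_ack=100
After event 2: A_seq=358 A_ack=2000 B_seq=2000 B_ack=100
After event 3: A_seq=358 A_ack=2000 B_seq=2000 B_ack=358
After event 4: A_seq=358 A_ack=2065 B_seq=2065 B_ack=358
After event 5: A_seq=535 A_ack=2065 B_seq=2065 B_ack=535
After event 6: A_seq=535 A_ack=2065 B_seq=2065 B_ack=535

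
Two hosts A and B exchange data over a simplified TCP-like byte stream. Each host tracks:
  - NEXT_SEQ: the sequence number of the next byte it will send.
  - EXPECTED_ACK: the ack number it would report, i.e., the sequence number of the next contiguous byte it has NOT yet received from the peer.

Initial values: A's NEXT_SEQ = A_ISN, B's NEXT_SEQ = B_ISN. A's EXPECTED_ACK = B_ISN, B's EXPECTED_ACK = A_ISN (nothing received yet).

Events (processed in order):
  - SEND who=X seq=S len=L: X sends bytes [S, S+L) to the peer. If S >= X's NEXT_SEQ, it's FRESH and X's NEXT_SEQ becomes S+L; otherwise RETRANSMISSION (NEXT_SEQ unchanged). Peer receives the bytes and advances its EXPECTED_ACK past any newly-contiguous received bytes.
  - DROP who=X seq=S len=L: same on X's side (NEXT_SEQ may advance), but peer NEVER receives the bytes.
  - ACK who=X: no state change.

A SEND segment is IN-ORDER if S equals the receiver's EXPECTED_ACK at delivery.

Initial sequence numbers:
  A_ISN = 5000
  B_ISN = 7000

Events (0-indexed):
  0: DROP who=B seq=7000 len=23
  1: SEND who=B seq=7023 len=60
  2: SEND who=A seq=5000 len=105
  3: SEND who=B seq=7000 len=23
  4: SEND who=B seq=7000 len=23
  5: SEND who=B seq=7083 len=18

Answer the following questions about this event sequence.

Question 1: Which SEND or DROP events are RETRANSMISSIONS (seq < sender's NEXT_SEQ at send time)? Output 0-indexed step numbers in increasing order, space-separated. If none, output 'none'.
Step 0: DROP seq=7000 -> fresh
Step 1: SEND seq=7023 -> fresh
Step 2: SEND seq=5000 -> fresh
Step 3: SEND seq=7000 -> retransmit
Step 4: SEND seq=7000 -> retransmit
Step 5: SEND seq=7083 -> fresh

Answer: 3 4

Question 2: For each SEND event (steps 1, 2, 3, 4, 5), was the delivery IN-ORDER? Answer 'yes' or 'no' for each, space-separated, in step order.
Answer: no yes yes no yes

Derivation:
Step 1: SEND seq=7023 -> out-of-order
Step 2: SEND seq=5000 -> in-order
Step 3: SEND seq=7000 -> in-order
Step 4: SEND seq=7000 -> out-of-order
Step 5: SEND seq=7083 -> in-order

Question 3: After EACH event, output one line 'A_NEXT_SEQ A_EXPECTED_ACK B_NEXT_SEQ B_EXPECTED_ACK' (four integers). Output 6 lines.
5000 7000 7023 5000
5000 7000 7083 5000
5105 7000 7083 5105
5105 7083 7083 5105
5105 7083 7083 5105
5105 7101 7101 5105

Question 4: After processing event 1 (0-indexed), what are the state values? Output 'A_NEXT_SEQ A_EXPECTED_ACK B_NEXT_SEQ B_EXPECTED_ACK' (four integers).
After event 0: A_seq=5000 A_ack=7000 B_seq=7023 B_ack=5000
After event 1: A_seq=5000 A_ack=7000 B_seq=7083 B_ack=5000

5000 7000 7083 5000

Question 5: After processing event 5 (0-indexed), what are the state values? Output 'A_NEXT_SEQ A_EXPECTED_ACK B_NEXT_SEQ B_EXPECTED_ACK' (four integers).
After event 0: A_seq=5000 A_ack=7000 B_seq=7023 B_ack=5000
After event 1: A_seq=5000 A_ack=7000 B_seq=7083 B_ack=5000
After event 2: A_seq=5105 A_ack=7000 B_seq=7083 B_ack=5105
After event 3: A_seq=5105 A_ack=7083 B_seq=7083 B_ack=5105
After event 4: A_seq=5105 A_ack=7083 B_seq=7083 B_ack=5105
After event 5: A_seq=5105 A_ack=7101 B_seq=7101 B_ack=5105

5105 7101 7101 5105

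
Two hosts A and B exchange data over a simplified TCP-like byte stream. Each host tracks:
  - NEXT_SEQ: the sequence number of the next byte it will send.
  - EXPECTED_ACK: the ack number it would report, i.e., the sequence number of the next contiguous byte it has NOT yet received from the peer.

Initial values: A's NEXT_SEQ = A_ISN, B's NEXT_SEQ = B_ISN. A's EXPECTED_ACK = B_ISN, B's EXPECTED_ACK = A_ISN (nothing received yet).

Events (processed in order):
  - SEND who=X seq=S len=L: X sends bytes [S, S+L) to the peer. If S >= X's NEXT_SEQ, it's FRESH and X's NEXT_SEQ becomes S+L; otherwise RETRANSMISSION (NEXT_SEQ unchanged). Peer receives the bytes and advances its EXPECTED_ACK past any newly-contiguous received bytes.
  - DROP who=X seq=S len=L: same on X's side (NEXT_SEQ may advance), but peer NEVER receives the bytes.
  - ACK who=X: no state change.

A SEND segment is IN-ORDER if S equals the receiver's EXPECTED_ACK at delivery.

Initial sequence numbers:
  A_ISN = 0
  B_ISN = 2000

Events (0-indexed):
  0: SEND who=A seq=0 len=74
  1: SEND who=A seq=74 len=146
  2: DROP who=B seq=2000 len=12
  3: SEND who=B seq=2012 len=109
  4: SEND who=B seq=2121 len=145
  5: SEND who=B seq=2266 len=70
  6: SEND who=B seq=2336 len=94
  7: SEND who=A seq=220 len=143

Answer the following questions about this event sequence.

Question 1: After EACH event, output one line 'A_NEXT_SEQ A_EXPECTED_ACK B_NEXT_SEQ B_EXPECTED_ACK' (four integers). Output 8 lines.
74 2000 2000 74
220 2000 2000 220
220 2000 2012 220
220 2000 2121 220
220 2000 2266 220
220 2000 2336 220
220 2000 2430 220
363 2000 2430 363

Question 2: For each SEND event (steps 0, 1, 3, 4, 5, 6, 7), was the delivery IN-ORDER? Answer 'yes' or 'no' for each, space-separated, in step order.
Answer: yes yes no no no no yes

Derivation:
Step 0: SEND seq=0 -> in-order
Step 1: SEND seq=74 -> in-order
Step 3: SEND seq=2012 -> out-of-order
Step 4: SEND seq=2121 -> out-of-order
Step 5: SEND seq=2266 -> out-of-order
Step 6: SEND seq=2336 -> out-of-order
Step 7: SEND seq=220 -> in-order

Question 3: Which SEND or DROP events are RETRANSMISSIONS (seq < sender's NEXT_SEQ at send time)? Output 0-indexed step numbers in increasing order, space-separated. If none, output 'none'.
Step 0: SEND seq=0 -> fresh
Step 1: SEND seq=74 -> fresh
Step 2: DROP seq=2000 -> fresh
Step 3: SEND seq=2012 -> fresh
Step 4: SEND seq=2121 -> fresh
Step 5: SEND seq=2266 -> fresh
Step 6: SEND seq=2336 -> fresh
Step 7: SEND seq=220 -> fresh

Answer: none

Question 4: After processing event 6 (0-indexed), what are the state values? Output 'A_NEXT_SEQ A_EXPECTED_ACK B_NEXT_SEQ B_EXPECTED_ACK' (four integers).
After event 0: A_seq=74 A_ack=2000 B_seq=2000 B_ack=74
After event 1: A_seq=220 A_ack=2000 B_seq=2000 B_ack=220
After event 2: A_seq=220 A_ack=2000 B_seq=2012 B_ack=220
After event 3: A_seq=220 A_ack=2000 B_seq=2121 B_ack=220
After event 4: A_seq=220 A_ack=2000 B_seq=2266 B_ack=220
After event 5: A_seq=220 A_ack=2000 B_seq=2336 B_ack=220
After event 6: A_seq=220 A_ack=2000 B_seq=2430 B_ack=220

220 2000 2430 220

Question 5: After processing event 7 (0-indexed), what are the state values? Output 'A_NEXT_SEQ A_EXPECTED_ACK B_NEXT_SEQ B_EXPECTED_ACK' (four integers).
After event 0: A_seq=74 A_ack=2000 B_seq=2000 B_ack=74
After event 1: A_seq=220 A_ack=2000 B_seq=2000 B_ack=220
After event 2: A_seq=220 A_ack=2000 B_seq=2012 B_ack=220
After event 3: A_seq=220 A_ack=2000 B_seq=2121 B_ack=220
After event 4: A_seq=220 A_ack=2000 B_seq=2266 B_ack=220
After event 5: A_seq=220 A_ack=2000 B_seq=2336 B_ack=220
After event 6: A_seq=220 A_ack=2000 B_seq=2430 B_ack=220
After event 7: A_seq=363 A_ack=2000 B_seq=2430 B_ack=363

363 2000 2430 363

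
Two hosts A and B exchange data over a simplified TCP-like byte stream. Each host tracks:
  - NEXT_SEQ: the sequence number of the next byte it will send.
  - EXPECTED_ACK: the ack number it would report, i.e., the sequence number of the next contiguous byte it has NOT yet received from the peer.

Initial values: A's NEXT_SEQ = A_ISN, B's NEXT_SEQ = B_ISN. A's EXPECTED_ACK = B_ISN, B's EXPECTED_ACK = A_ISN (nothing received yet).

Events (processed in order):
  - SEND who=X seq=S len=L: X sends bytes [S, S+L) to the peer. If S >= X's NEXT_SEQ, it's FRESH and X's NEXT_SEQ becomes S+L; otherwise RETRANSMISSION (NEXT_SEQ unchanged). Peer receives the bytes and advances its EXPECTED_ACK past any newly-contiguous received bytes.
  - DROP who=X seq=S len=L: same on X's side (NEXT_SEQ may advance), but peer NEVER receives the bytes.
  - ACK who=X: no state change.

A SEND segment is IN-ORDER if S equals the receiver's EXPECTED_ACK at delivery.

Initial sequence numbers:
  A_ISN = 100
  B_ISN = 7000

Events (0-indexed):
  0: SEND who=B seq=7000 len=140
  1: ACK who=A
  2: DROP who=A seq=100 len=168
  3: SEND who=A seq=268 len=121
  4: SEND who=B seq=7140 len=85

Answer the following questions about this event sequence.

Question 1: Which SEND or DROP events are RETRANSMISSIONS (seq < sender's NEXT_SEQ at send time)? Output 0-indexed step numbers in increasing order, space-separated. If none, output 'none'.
Step 0: SEND seq=7000 -> fresh
Step 2: DROP seq=100 -> fresh
Step 3: SEND seq=268 -> fresh
Step 4: SEND seq=7140 -> fresh

Answer: none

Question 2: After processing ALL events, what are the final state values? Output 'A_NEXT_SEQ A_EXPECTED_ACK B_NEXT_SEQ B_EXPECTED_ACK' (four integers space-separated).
After event 0: A_seq=100 A_ack=7140 B_seq=7140 B_ack=100
After event 1: A_seq=100 A_ack=7140 B_seq=7140 B_ack=100
After event 2: A_seq=268 A_ack=7140 B_seq=7140 B_ack=100
After event 3: A_seq=389 A_ack=7140 B_seq=7140 B_ack=100
After event 4: A_seq=389 A_ack=7225 B_seq=7225 B_ack=100

Answer: 389 7225 7225 100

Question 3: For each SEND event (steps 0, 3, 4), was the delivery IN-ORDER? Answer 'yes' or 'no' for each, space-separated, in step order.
Answer: yes no yes

Derivation:
Step 0: SEND seq=7000 -> in-order
Step 3: SEND seq=268 -> out-of-order
Step 4: SEND seq=7140 -> in-order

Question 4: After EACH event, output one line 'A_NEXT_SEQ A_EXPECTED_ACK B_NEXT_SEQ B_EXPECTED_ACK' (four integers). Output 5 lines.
100 7140 7140 100
100 7140 7140 100
268 7140 7140 100
389 7140 7140 100
389 7225 7225 100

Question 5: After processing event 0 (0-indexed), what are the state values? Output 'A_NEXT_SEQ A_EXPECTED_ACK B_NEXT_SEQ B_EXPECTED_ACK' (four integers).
After event 0: A_seq=100 A_ack=7140 B_seq=7140 B_ack=100

100 7140 7140 100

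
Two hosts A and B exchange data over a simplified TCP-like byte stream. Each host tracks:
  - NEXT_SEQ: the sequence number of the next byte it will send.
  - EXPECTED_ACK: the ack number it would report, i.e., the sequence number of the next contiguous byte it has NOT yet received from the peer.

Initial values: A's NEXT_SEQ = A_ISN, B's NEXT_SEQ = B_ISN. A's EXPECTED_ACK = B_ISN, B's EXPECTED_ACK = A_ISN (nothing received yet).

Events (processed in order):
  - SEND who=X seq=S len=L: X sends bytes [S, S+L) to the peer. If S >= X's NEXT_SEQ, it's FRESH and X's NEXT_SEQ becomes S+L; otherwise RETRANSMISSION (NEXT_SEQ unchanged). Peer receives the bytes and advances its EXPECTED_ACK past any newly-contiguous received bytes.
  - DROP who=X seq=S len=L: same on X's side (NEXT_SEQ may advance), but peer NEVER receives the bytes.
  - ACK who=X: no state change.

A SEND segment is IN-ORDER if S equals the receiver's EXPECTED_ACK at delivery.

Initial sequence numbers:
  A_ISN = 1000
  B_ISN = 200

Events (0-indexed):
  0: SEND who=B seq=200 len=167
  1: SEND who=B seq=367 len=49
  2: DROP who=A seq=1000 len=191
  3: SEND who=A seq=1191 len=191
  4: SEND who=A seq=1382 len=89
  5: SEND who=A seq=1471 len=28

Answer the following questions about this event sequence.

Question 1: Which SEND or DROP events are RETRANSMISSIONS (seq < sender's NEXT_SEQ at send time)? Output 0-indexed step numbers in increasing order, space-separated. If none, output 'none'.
Step 0: SEND seq=200 -> fresh
Step 1: SEND seq=367 -> fresh
Step 2: DROP seq=1000 -> fresh
Step 3: SEND seq=1191 -> fresh
Step 4: SEND seq=1382 -> fresh
Step 5: SEND seq=1471 -> fresh

Answer: none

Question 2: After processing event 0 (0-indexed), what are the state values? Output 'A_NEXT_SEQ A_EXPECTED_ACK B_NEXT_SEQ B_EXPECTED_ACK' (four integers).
After event 0: A_seq=1000 A_ack=367 B_seq=367 B_ack=1000

1000 367 367 1000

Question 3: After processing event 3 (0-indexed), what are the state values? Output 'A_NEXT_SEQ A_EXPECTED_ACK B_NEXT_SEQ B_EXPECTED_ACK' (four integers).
After event 0: A_seq=1000 A_ack=367 B_seq=367 B_ack=1000
After event 1: A_seq=1000 A_ack=416 B_seq=416 B_ack=1000
After event 2: A_seq=1191 A_ack=416 B_seq=416 B_ack=1000
After event 3: A_seq=1382 A_ack=416 B_seq=416 B_ack=1000

1382 416 416 1000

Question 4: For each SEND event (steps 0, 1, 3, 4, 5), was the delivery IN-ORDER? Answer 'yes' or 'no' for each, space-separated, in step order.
Answer: yes yes no no no

Derivation:
Step 0: SEND seq=200 -> in-order
Step 1: SEND seq=367 -> in-order
Step 3: SEND seq=1191 -> out-of-order
Step 4: SEND seq=1382 -> out-of-order
Step 5: SEND seq=1471 -> out-of-order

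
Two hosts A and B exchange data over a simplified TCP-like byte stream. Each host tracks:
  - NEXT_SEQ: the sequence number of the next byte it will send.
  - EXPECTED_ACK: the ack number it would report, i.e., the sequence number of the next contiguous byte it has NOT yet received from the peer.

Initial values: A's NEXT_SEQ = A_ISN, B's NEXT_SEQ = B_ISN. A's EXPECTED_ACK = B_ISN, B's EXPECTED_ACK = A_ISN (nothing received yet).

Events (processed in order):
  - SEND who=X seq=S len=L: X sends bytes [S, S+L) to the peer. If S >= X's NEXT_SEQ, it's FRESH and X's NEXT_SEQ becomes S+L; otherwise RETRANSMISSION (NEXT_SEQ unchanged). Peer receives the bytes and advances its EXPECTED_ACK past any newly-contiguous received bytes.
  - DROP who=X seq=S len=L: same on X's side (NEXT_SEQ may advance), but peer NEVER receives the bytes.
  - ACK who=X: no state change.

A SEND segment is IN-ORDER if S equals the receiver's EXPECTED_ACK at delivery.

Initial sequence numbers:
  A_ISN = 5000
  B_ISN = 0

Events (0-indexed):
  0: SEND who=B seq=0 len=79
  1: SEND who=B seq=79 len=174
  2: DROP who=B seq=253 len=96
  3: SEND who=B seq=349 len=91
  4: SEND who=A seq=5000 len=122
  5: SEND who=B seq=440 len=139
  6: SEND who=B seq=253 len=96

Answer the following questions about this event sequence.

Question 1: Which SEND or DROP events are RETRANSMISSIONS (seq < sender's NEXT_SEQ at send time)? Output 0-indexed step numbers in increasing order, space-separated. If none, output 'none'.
Answer: 6

Derivation:
Step 0: SEND seq=0 -> fresh
Step 1: SEND seq=79 -> fresh
Step 2: DROP seq=253 -> fresh
Step 3: SEND seq=349 -> fresh
Step 4: SEND seq=5000 -> fresh
Step 5: SEND seq=440 -> fresh
Step 6: SEND seq=253 -> retransmit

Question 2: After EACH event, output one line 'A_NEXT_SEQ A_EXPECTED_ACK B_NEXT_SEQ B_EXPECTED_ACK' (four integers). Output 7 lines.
5000 79 79 5000
5000 253 253 5000
5000 253 349 5000
5000 253 440 5000
5122 253 440 5122
5122 253 579 5122
5122 579 579 5122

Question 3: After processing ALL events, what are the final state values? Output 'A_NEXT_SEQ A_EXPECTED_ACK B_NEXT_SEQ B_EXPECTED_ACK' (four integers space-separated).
After event 0: A_seq=5000 A_ack=79 B_seq=79 B_ack=5000
After event 1: A_seq=5000 A_ack=253 B_seq=253 B_ack=5000
After event 2: A_seq=5000 A_ack=253 B_seq=349 B_ack=5000
After event 3: A_seq=5000 A_ack=253 B_seq=440 B_ack=5000
After event 4: A_seq=5122 A_ack=253 B_seq=440 B_ack=5122
After event 5: A_seq=5122 A_ack=253 B_seq=579 B_ack=5122
After event 6: A_seq=5122 A_ack=579 B_seq=579 B_ack=5122

Answer: 5122 579 579 5122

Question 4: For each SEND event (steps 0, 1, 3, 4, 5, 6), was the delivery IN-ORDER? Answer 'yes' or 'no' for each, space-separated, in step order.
Answer: yes yes no yes no yes

Derivation:
Step 0: SEND seq=0 -> in-order
Step 1: SEND seq=79 -> in-order
Step 3: SEND seq=349 -> out-of-order
Step 4: SEND seq=5000 -> in-order
Step 5: SEND seq=440 -> out-of-order
Step 6: SEND seq=253 -> in-order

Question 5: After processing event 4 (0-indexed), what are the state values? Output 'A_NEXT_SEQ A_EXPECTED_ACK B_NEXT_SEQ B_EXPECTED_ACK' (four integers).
After event 0: A_seq=5000 A_ack=79 B_seq=79 B_ack=5000
After event 1: A_seq=5000 A_ack=253 B_seq=253 B_ack=5000
After event 2: A_seq=5000 A_ack=253 B_seq=349 B_ack=5000
After event 3: A_seq=5000 A_ack=253 B_seq=440 B_ack=5000
After event 4: A_seq=5122 A_ack=253 B_seq=440 B_ack=5122

5122 253 440 5122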